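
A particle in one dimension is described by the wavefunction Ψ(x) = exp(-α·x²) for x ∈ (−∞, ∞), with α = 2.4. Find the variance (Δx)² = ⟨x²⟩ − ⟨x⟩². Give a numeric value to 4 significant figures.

Compute ⟨x⟩ and ⟨x²⟩ separately, then (Δx)² = ⟨x²⟩ − ⟨x⟩².
Gaussian moments: ∫x^(2j)·e^(−2αx²) dx = (2j−1)!!/(4α)^j · √(π/(2α)), odd powers integrate to 0; here √(π/(2α)) = 0.80901.
Normalization: ∫|Ψ|² dx = 0.80901.
⟨x⟩ = 0.0000 and ⟨x²⟩ = 0.10417.
(Δx)² = 0.10417 − (0.0000)² = 0.10417.

0.1042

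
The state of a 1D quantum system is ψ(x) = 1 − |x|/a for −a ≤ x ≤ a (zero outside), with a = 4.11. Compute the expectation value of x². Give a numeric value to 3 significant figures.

1.69

⟨x²⟩ = ∫ x²·|ψ|² dx / ∫|ψ|² dx (integrals over the domain).
ψ is even, so ∫ over [−a, a] = 2∫₀ᵃ with ψ = 1 − x/a there: ∫₀ᵃ (1 − x/a)² dx = a/3, ∫₀ᵃ x²(1 − x/a)² dx = a³/30, ∫₀ᵃ x⁴(1 − x/a)² dx = a⁵/105.
State is unnormalized: ∫|ψ|² dx = 2.7400, and ∫ψ*·x²·ψ dx = 4.6284, so ⟨x²⟩ = 4.6284 / 2.7400.
⟨x²⟩ = 1.6892.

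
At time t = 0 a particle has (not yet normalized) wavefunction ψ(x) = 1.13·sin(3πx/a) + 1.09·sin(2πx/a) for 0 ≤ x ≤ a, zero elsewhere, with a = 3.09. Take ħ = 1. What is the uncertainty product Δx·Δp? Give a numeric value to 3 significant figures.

Δx = √(⟨x²⟩−⟨x⟩²), Δp = √(⟨p²⟩−⟨p⟩²).
On 0 ≤ x ≤ a (j ≠ l): ∫sin²(jπx/a) dx = a/2, ∫sin(jπx/a)·sin(lπx/a) dx = 0; diagonal moments ∫x·sin²(jπx/a) dx = a²/4, ∫x²·sin²(jπx/a) dx = a³·(1/6 − 1/(4j²π²)); cross terms ∫x·sin(jπx/a)·sin(lπx/a) dx = 0 for j + l even and −4jla²/(π²(j² − l²)²) for j + l odd, ∫x²·sin(jπx/a)·sin(lπx/a) dx = (−1)^(j+l)·4jla³/(π²(j² − l²)²); higher powers the same way via product-to-sum and parts. d²/dx² sin(jπx/a) = −(jπ/a)²·sin(jπx/a); on 0 ≤ x ≤ a, ∫sin²(jπx/a) dx = a/2 and ∫sin(jπx/a)·sin(lπx/a) dx = 0 for j ≠ l, so only diagonal terms survive in ∫|ψ|² and ∫ψ·ψ″; ∫ψ·ψ′ dx = [ψ²/2] between the walls = 0.
Normalization: ∫|ψ|² dx = 3.8084.
⟨x⟩ = 0.94427, ⟨x²⟩ = 1.2403 ⇒ Δx = 0.59049.
⟨p⟩ = 0.0000, ⟨p²⟩ = 6.8120 ⇒ Δp = 2.6100.
Δx·Δp = 1.5412.

1.54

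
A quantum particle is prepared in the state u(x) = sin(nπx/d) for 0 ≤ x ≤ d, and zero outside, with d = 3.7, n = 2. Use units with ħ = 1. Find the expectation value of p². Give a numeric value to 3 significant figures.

2.88

p² u = −ħ² d²u/dx²; ⟨p²⟩ = −ħ² ∫ u*·u'' dx / ∫|u|² dx.
d/dx sin(nπx/d) = (nπ/d)·cos(nπx/d) and d²/dx² sin(nπx/d) = −(nπ/d)²·sin(nπx/d); on 0 ≤ x ≤ d, ∫sin²(nπx/d) dx = d/2 and ∫sin(nπx/d)·cos(nπx/d) dx = 0.
State is unnormalized: ∫|u|² dx = 1.8500, and ∫u*·(−ħ² u'') dx = 5.3349, so ⟨p²⟩ = 5.3349 / 1.8500.
⟨p²⟩ = 2.8837.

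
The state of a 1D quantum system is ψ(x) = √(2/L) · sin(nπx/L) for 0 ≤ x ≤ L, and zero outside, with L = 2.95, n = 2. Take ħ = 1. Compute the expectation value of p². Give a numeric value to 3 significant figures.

4.54

p² ψ = −ħ² d²ψ/dx²; ⟨p²⟩ = −ħ² ∫ ψ*·ψ'' dx.
d/dx sin(nπx/L) = (nπ/L)·cos(nπx/L) and d²/dx² sin(nπx/L) = −(nπ/L)²·sin(nπx/L); on 0 ≤ x ≤ L, ∫sin²(nπx/L) dx = L/2 and ∫sin(nπx/L)·cos(nπx/L) dx = 0.
⟨p²⟩ = 4.5364.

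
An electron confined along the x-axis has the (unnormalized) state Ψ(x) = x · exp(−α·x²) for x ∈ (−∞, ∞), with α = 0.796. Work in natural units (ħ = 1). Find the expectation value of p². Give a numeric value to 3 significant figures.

2.39

p² Ψ = −ħ² d²Ψ/dx²; ⟨p²⟩ = −ħ² ∫ Ψ*·Ψ'' dx / ∫|Ψ|² dx.
Expand each integrand as polynomial × e^(−2αx²) and use ∫x^(2j)·e^(−2αx²) dx = (2j−1)!!/(4α)^j · √(π/(2α)), odd powers → 0; here √(π/(2α)) = 1.4048. Differentiate with the product rule, d/dx e^(−αx²) = −2αx·e^(−αx²).
State is unnormalized: ∫|Ψ|² dx = 0.44119, and ∫Ψ*·(−ħ² Ψ'') dx = 1.0536, so ⟨p²⟩ = 1.0536 / 0.44119.
⟨p²⟩ = 2.3880.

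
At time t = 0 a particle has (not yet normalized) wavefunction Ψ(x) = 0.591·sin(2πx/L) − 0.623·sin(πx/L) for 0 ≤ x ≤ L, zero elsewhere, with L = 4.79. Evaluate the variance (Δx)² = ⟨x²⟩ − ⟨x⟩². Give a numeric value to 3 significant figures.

Compute ⟨x⟩ and ⟨x²⟩ separately, then (Δx)² = ⟨x²⟩ − ⟨x⟩².
On 0 ≤ x ≤ L (j ≠ l): ∫sin²(jπx/L) dx = L/2, ∫sin(jπx/L)·sin(lπx/L) dx = 0; diagonal moments ∫x·sin²(jπx/L) dx = L²/4, ∫x²·sin²(jπx/L) dx = L³·(1/6 − 1/(4j²π²)); cross terms ∫x·sin(jπx/L)·sin(lπx/L) dx = 0 for j + l even and −4jlL²/(π²(j² − l²)²) for j + l odd, ∫x²·sin(jπx/L)·sin(lπx/L) dx = (−1)^(j+l)·4jlL³/(π²(j² − l²)²); higher powers the same way via product-to-sum and parts.
Normalization: ∫|Ψ|² dx = 1.7661.
⟨x⟩ = 3.2566 and ⟨x²⟩ = 11.026.
(Δx)² = 11.026 − (3.2566)² = 0.42020.

0.420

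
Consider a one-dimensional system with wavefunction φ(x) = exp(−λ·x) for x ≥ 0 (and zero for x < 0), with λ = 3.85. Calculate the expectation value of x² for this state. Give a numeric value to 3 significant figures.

0.0337

⟨x²⟩ = ∫ x²·|φ|² dx / ∫|φ|² dx (integrals over the domain).
Every integrand reduces to terms xʲ·e^(−2λx) on [0, ∞); use ∫₀^∞ xʲ·e^(−2λx) dx = j!/(2λ)^(j+1).
State is unnormalized: ∫|φ|² dx = 0.12987, and ∫φ*·x²·φ dx = 0.0043808, so ⟨x²⟩ = 0.0043808 / 0.12987.
⟨x²⟩ = 0.033733.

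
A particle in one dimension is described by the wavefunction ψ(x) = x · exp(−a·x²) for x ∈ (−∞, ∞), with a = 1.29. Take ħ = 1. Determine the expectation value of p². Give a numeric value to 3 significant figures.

3.87

p² ψ = −ħ² d²ψ/dx²; ⟨p²⟩ = −ħ² ∫ ψ*·ψ'' dx / ∫|ψ|² dx.
Expand each integrand as polynomial × e^(−2ax²) and use ∫x^(2j)·e^(−2ax²) dx = (2j−1)!!/(4a)^j · √(π/(2a)), odd powers → 0; here √(π/(2a)) = 1.1035. Differentiate with the product rule, d/dx e^(−ax²) = −2ax·e^(−ax²).
State is unnormalized: ∫|ψ|² dx = 0.21385, and ∫ψ*·(−ħ² ψ'') dx = 0.82761, so ⟨p²⟩ = 0.82761 / 0.21385.
⟨p²⟩ = 3.8700.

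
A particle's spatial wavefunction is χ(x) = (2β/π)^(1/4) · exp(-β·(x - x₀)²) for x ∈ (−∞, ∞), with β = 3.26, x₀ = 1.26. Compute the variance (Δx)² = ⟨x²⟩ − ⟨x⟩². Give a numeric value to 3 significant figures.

Compute ⟨x⟩ and ⟨x²⟩ separately, then (Δx)² = ⟨x²⟩ − ⟨x⟩².
Gaussian moments (u = x − x₀): ∫u^(2j)·e^(−2βu²) du = (2j−1)!!/(4β)^j · √(π/(2β)), odd powers integrate to 0; here √(π/(2β)) = 0.69415.
⟨x⟩ = 1.2600 and ⟨x²⟩ = 1.6643.
(Δx)² = 1.6643 − (1.2600)² = 0.076687.

0.0767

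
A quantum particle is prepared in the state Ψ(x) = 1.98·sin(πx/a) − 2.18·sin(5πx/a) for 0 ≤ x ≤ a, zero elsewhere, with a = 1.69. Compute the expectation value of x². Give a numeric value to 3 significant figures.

⟨x²⟩ = ∫ x²·|Ψ|² dx / ∫|Ψ|² dx (integrals over the domain).
On 0 ≤ x ≤ a (j ≠ l): ∫sin²(jπx/a) dx = a/2, ∫sin(jπx/a)·sin(lπx/a) dx = 0; diagonal moments ∫x·sin²(jπx/a) dx = a²/4, ∫x²·sin²(jπx/a) dx = a³·(1/6 − 1/(4j²π²)); cross terms ∫x·sin(jπx/a)·sin(lπx/a) dx = 0 for j + l even and −4jla²/(π²(j² − l²)²) for j + l odd, ∫x²·sin(jπx/a)·sin(lπx/a) dx = (−1)^(j+l)·4jla³/(π²(j² − l²)²); higher powers the same way via product-to-sum and parts.
State is unnormalized: ∫|Ψ|² dx = 7.3285, and ∫Ψ*·x²·Ψ dx = 6.3278, so ⟨x²⟩ = 6.3278 / 7.3285.
⟨x²⟩ = 0.86345.

0.863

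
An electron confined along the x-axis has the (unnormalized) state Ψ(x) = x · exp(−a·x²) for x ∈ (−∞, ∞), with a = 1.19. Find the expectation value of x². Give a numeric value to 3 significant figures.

⟨x²⟩ = ∫ x²·|Ψ|² dx / ∫|Ψ|² dx (integrals over the domain).
Expand each integrand as polynomial × e^(−2ax²) and use ∫x^(2j)·e^(−2ax²) dx = (2j−1)!!/(4a)^j · √(π/(2a)), odd powers → 0; here √(π/(2a)) = 1.1489.
State is unnormalized: ∫|Ψ|² dx = 0.24137, and ∫Ψ*·x²·Ψ dx = 0.15212, so ⟨x²⟩ = 0.15212 / 0.24137.
⟨x²⟩ = 0.63025.

0.630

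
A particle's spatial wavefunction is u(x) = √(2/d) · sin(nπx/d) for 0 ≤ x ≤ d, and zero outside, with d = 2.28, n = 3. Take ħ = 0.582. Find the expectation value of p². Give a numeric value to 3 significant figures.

5.79

p² u = −ħ² d²u/dx²; ⟨p²⟩ = −ħ² ∫ u*·u'' dx.
d/dx sin(nπx/d) = (nπ/d)·cos(nπx/d) and d²/dx² sin(nπx/d) = −(nπ/d)²·sin(nπx/d); on 0 ≤ x ≤ d, ∫sin²(nπx/d) dx = d/2 and ∫sin(nπx/d)·cos(nπx/d) dx = 0.
⟨p²⟩ = 5.7879.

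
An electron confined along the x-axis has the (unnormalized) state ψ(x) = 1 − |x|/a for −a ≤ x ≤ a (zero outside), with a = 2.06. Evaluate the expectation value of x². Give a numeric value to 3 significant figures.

0.424

⟨x²⟩ = ∫ x²·|ψ|² dx / ∫|ψ|² dx (integrals over the domain).
ψ is even, so ∫ over [−a, a] = 2∫₀ᵃ with ψ = 1 − x/a there: ∫₀ᵃ (1 − x/a)² dx = a/3, ∫₀ᵃ x²(1 − x/a)² dx = a³/30, ∫₀ᵃ x⁴(1 − x/a)² dx = a⁵/105.
State is unnormalized: ∫|ψ|² dx = 1.3733, and ∫ψ*·x²·ψ dx = 0.58279, so ⟨x²⟩ = 0.58279 / 1.3733.
⟨x²⟩ = 0.42436.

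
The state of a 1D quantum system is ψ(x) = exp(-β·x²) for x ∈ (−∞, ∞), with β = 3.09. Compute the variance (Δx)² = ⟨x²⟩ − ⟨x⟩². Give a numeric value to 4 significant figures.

Compute ⟨x⟩ and ⟨x²⟩ separately, then (Δx)² = ⟨x²⟩ − ⟨x⟩².
Gaussian moments: ∫x^(2j)·e^(−2βx²) dx = (2j−1)!!/(4β)^j · √(π/(2β)), odd powers integrate to 0; here √(π/(2β)) = 0.71299.
Normalization: ∫|ψ|² dx = 0.71299.
⟨x⟩ = 0.0000 and ⟨x²⟩ = 0.080906.
(Δx)² = 0.080906 − (0.0000)² = 0.080906.

0.08091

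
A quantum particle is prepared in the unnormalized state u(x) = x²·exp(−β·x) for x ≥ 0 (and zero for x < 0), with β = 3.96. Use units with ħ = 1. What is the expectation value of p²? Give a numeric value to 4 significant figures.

p² u = −ħ² d²u/dx²; ⟨p²⟩ = −ħ² ∫ u*·u'' dx / ∫|u|² dx.
Differentiate x²·exp(−β·x) with the product rule; every integrand then reduces to terms xʲ·e^(−2βx) on [0, ∞), with ∫₀^∞ xʲ·e^(−2βx) dx = j!/(2β)^(j+1).
State is unnormalized: ∫|u|² dx = 0.00077017, and ∫u*·(−ħ² u'') dx = 0.0040258, so ⟨p²⟩ = 0.0040258 / 0.00077017.
⟨p²⟩ = 5.2272.

5.227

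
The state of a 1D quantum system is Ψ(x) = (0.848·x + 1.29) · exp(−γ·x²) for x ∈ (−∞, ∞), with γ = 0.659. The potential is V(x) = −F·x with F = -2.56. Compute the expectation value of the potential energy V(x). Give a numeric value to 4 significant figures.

⟨V⟩ = ∫ V(x)·|Ψ|² dx / ∫|Ψ|² dx.
Expand each integrand as polynomial × e^(−2γx²) and use ∫x^(2j)·e^(−2γx²) dx = (2j−1)!!/(4γ)^j · √(π/(2γ)), odd powers → 0; here √(π/(2γ)) = 1.5439.
State is unnormalized: ∫|Ψ|² dx = 2.9904, and ∫Ψ*·V(x)·Ψ dx = 3.2804, so ⟨V⟩ = 3.2804 / 2.9904.
⟨V⟩ = 1.0970.

1.097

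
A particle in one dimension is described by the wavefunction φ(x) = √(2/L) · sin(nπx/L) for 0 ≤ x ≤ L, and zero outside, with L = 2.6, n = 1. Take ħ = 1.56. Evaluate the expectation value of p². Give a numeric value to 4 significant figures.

p² φ = −ħ² d²φ/dx²; ⟨p²⟩ = −ħ² ∫ φ*·φ'' dx.
d/dx sin(nπx/L) = (nπ/L)·cos(nπx/L) and d²/dx² sin(nπx/L) = −(nπ/L)²·sin(nπx/L); on 0 ≤ x ≤ L, ∫sin²(nπx/L) dx = L/2 and ∫sin(nπx/L)·cos(nπx/L) dx = 0.
⟨p²⟩ = 3.5531.

3.553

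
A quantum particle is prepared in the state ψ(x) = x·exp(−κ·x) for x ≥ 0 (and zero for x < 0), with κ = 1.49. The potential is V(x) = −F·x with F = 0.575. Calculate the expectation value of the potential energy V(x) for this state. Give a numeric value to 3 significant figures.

⟨V⟩ = ∫ V(x)·|ψ|² dx / ∫|ψ|² dx.
Every integrand reduces to terms xʲ·e^(−2κx) on [0, ∞); use ∫₀^∞ xʲ·e^(−2κx) dx = j!/(2κ)^(j+1).
State is unnormalized: ∫|ψ|² dx = 0.075576, and ∫ψ*·V(x)·ψ dx = -0.043748, so ⟨V⟩ = -0.043748 / 0.075576.
⟨V⟩ = -0.57886.

-0.579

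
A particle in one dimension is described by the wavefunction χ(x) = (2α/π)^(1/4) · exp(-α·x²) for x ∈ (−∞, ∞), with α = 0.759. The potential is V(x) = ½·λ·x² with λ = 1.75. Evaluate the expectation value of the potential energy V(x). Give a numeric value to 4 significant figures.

0.2882

⟨V⟩ = ∫ V(x)·|χ|² dx.
Gaussian moments: ∫x^(2j)·e^(−2αx²) dx = (2j−1)!!/(4α)^j · √(π/(2α)), odd powers integrate to 0; here √(π/(2α)) = 1.4386.
⟨V⟩ = 0.28821.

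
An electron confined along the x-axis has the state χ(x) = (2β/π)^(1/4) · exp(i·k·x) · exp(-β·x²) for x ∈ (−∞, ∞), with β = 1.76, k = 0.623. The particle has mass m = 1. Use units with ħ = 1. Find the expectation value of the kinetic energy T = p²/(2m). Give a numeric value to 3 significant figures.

T = −(ħ²/2m) d²/dx², so ⟨T⟩ = −(ħ²/2m) ∫ χ*·χ'' dx; with m = 1.
Gaussian moments: ∫x^(2j)·e^(−2βx²) dx = (2j−1)!!/(4β)^j · √(π/(2β)), odd powers integrate to 0; here √(π/(2β)) = 0.94472. Derivatives: χ′ = (ik − 2βx)·χ, χ″ = ((ik − 2βx)² − 2β)·χ; the odd-in-x pieces drop out.
⟨T⟩ = 1.0741.

1.07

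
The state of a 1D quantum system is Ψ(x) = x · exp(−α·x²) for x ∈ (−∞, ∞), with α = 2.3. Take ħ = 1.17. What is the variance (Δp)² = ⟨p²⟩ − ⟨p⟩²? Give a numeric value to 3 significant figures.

9.45

Compute ⟨p⟩ and ⟨p²⟩ separately; (Δp)² = ⟨p²⟩ − ⟨p⟩².
Expand each integrand as polynomial × e^(−2αx²) and use ∫x^(2j)·e^(−2αx²) dx = (2j−1)!!/(4α)^j · √(π/(2α)), odd powers → 0; here √(π/(2α)) = 0.82641. Differentiate with the product rule, d/dx e^(−αx²) = −2αx·e^(−αx²).
Normalization: ∫|Ψ|² dx = 0.089827.
⟨p⟩ = 0.0000 and ⟨p²⟩ = 9.4454.
(Δp)² = 9.4454 − (0.0000)² = 9.4454.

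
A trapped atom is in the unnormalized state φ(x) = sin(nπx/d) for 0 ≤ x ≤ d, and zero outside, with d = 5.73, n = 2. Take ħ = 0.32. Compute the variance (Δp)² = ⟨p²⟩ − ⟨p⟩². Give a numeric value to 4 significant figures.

0.1231

Compute ⟨p⟩ and ⟨p²⟩ separately; (Δp)² = ⟨p²⟩ − ⟨p⟩².
d/dx sin(nπx/d) = (nπ/d)·cos(nπx/d) and d²/dx² sin(nπx/d) = −(nπ/d)²·sin(nπx/d); on 0 ≤ x ≤ d, ∫sin²(nπx/d) dx = d/2 and ∫sin(nπx/d)·cos(nπx/d) dx = 0.
Normalization: ∫|φ|² dx = 2.8650.
⟨p⟩ = 0.0000 and ⟨p²⟩ = 0.12313.
(Δp)² = 0.12313 − (0.0000)² = 0.12313.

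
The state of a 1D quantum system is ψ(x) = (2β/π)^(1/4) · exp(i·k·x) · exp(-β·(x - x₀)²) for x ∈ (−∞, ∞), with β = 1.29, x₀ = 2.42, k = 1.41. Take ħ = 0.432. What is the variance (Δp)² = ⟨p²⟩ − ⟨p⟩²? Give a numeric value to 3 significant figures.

Compute ⟨p⟩ and ⟨p²⟩ separately; (Δp)² = ⟨p²⟩ − ⟨p⟩².
Gaussian moments (u = x − x₀): ∫u^(2j)·e^(−2βu²) du = (2j−1)!!/(4β)^j · √(π/(2β)), odd powers integrate to 0; here √(π/(2β)) = 1.1035. Derivatives: ψ′ = (ik − 2βu)·ψ, ψ″ = ((ik − 2βu)² − 2β)·ψ; the odd-in-u pieces drop out.
⟨p⟩ = 0.60912 and ⟨p²⟩ = 0.61177.
(Δp)² = 0.61177 − (0.60912)² = 0.24074.

0.241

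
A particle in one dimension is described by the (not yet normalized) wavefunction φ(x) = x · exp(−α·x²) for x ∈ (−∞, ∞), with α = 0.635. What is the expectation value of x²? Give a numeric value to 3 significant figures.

1.18

⟨x²⟩ = ∫ x²·|φ|² dx / ∫|φ|² dx (integrals over the domain).
Expand each integrand as polynomial × e^(−2αx²) and use ∫x^(2j)·e^(−2αx²) dx = (2j−1)!!/(4α)^j · √(π/(2α)), odd powers → 0; here √(π/(2α)) = 1.5728.
State is unnormalized: ∫|φ|² dx = 0.61921, and ∫φ*·x²·φ dx = 0.73135, so ⟨x²⟩ = 0.73135 / 0.61921.
⟨x²⟩ = 1.1811.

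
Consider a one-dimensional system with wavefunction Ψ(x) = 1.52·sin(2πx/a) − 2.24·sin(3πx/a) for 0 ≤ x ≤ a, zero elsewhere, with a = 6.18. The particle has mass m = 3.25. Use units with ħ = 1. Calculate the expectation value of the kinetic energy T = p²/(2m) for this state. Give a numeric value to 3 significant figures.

0.295

T = −(ħ²/2m) d²/dx², so ⟨T⟩ = −(ħ²/2m) ∫ Ψ*·Ψ'' dx / ∫|Ψ|² dx; with m = 3.25.
d²/dx² sin(jπx/a) = −(jπ/a)²·sin(jπx/a); on 0 ≤ x ≤ a, ∫sin²(jπx/a) dx = a/2 and ∫sin(jπx/a)·sin(lπx/a) dx = 0 for j ≠ l, so only diagonal terms survive in ∫|Ψ|² and ∫Ψ·Ψ″; ∫Ψ·Ψ′ dx = [Ψ²/2] between the walls = 0.
State is unnormalized: ∫|Ψ|² dx = 22.644, and ∫Ψ*·(−ħ²/2m · Ψ'') dx = 6.6829, so ⟨T⟩ = 6.6829 / 22.644.
⟨T⟩ = 0.29514.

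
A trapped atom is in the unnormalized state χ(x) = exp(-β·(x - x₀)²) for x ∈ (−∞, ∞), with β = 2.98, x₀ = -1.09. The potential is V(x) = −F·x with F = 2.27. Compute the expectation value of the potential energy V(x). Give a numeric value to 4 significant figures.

⟨V⟩ = ∫ V(x)·|χ|² dx / ∫|χ|² dx.
Gaussian moments (u = x − x₀): ∫u^(2j)·e^(−2βu²) du = (2j−1)!!/(4β)^j · √(π/(2β)), odd powers integrate to 0; here √(π/(2β)) = 0.72603.
State is unnormalized: ∫|χ|² dx = 0.72603, and ∫χ*·V(x)·χ dx = 1.7964, so ⟨V⟩ = 1.7964 / 0.72603.
⟨V⟩ = 2.4743.

2.474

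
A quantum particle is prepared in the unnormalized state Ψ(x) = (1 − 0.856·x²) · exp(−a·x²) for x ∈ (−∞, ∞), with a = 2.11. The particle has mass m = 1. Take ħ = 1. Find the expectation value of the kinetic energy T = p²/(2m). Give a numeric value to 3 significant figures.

1.62

T = −(ħ²/2m) d²/dx², so ⟨T⟩ = −(ħ²/2m) ∫ Ψ*·Ψ'' dx / ∫|Ψ|² dx; with m = 1.
Expand each integrand as polynomial × e^(−2ax²) and use ∫x^(2j)·e^(−2ax²) dx = (2j−1)!!/(4a)^j · √(π/(2a)), odd powers → 0; here √(π/(2a)) = 0.86282. Differentiate with the product rule, d/dx e^(−ax²) = −2ax·e^(−ax²).
State is unnormalized: ∫|Ψ|² dx = 0.71443, and ∫Ψ*·(−ħ²/2m · Ψ'') dx = 1.1605, so ⟨T⟩ = 1.1605 / 0.71443.
⟨T⟩ = 1.6243.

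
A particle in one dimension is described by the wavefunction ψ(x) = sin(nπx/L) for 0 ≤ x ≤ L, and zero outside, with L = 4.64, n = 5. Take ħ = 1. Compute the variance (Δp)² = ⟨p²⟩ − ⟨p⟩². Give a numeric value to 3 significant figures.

11.5

Compute ⟨p⟩ and ⟨p²⟩ separately; (Δp)² = ⟨p²⟩ − ⟨p⟩².
d/dx sin(nπx/L) = (nπ/L)·cos(nπx/L) and d²/dx² sin(nπx/L) = −(nπ/L)²·sin(nπx/L); on 0 ≤ x ≤ L, ∫sin²(nπx/L) dx = L/2 and ∫sin(nπx/L)·cos(nπx/L) dx = 0.
Normalization: ∫|ψ|² dx = 2.3200.
⟨p⟩ = 0.0000 and ⟨p²⟩ = 11.461.
(Δp)² = 11.461 − (0.0000)² = 11.461.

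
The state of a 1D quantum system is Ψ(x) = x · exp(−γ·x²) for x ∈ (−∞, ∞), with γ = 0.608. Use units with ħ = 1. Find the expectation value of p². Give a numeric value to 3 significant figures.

p² Ψ = −ħ² d²Ψ/dx²; ⟨p²⟩ = −ħ² ∫ Ψ*·Ψ'' dx / ∫|Ψ|² dx.
Expand each integrand as polynomial × e^(−2γx²) and use ∫x^(2j)·e^(−2γx²) dx = (2j−1)!!/(4γ)^j · √(π/(2γ)), odd powers → 0; here √(π/(2γ)) = 1.6073. Differentiate with the product rule, d/dx e^(−γx²) = −2γx·e^(−γx²).
State is unnormalized: ∫|Ψ|² dx = 0.66091, and ∫Ψ*·(−ħ² Ψ'') dx = 1.2055, so ⟨p²⟩ = 1.2055 / 0.66091.
⟨p²⟩ = 1.8240.

1.82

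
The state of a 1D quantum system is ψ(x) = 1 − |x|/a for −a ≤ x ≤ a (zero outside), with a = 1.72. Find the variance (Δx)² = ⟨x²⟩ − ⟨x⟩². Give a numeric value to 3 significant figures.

Compute ⟨x⟩ and ⟨x²⟩ separately, then (Δx)² = ⟨x²⟩ − ⟨x⟩².
ψ is even, so ∫ over [−a, a] = 2∫₀ᵃ with ψ = 1 − x/a there: ∫₀ᵃ (1 − x/a)² dx = a/3, ∫₀ᵃ x²(1 − x/a)² dx = a³/30, ∫₀ᵃ x⁴(1 − x/a)² dx = a⁵/105.
Normalization: ∫|ψ|² dx = 1.1467.
⟨x⟩ = 0.0000 and ⟨x²⟩ = 0.29584.
(Δx)² = 0.29584 − (0.0000)² = 0.29584.

0.296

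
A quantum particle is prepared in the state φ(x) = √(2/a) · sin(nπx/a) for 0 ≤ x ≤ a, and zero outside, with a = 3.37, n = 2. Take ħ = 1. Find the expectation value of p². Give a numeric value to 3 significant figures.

p² φ = −ħ² d²φ/dx²; ⟨p²⟩ = −ħ² ∫ φ*·φ'' dx.
d/dx sin(nπx/a) = (nπ/a)·cos(nπx/a) and d²/dx² sin(nπx/a) = −(nπ/a)²·sin(nπx/a); on 0 ≤ x ≤ a, ∫sin²(nπx/a) dx = a/2 and ∫sin(nπx/a)·cos(nπx/a) dx = 0.
⟨p²⟩ = 3.4762.

3.48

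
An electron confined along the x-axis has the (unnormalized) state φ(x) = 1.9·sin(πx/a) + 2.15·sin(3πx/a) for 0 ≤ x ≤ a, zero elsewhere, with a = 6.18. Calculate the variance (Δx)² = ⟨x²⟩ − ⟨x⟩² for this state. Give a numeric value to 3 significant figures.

Compute ⟨x⟩ and ⟨x²⟩ separately, then (Δx)² = ⟨x²⟩ − ⟨x⟩².
On 0 ≤ x ≤ a (j ≠ l): ∫sin²(jπx/a) dx = a/2, ∫sin(jπx/a)·sin(lπx/a) dx = 0; diagonal moments ∫x·sin²(jπx/a) dx = a²/4, ∫x²·sin²(jπx/a) dx = a³·(1/6 − 1/(4j²π²)); cross terms ∫x·sin(jπx/a)·sin(lπx/a) dx = 0 for j + l even and −4jla²/(π²(j² − l²)²) for j + l odd, ∫x²·sin(jπx/a)·sin(lπx/a) dx = (−1)^(j+l)·4jla³/(π²(j² − l²)²); higher powers the same way via product-to-sum and parts.
Normalization: ∫|φ|² dx = 25.438.
⟨x⟩ = 3.0900 and ⟨x²⟩ = 13.202.
(Δx)² = 13.202 − (3.0900)² = 3.6537.

3.65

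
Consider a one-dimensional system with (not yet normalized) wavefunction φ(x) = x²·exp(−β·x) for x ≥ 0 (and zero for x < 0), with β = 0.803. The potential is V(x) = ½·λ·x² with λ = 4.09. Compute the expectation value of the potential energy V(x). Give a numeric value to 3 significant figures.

23.8

⟨V⟩ = ∫ V(x)·|φ|² dx / ∫|φ|² dx.
Every integrand reduces to terms xʲ·e^(−2βx) on [0, ∞); use ∫₀^∞ xʲ·e^(−2βx) dx = j!/(2β)^(j+1).
State is unnormalized: ∫|φ|² dx = 2.2464, and ∫φ*·V(x)·φ dx = 53.433, so ⟨V⟩ = 53.433 / 2.2464.
⟨V⟩ = 23.786.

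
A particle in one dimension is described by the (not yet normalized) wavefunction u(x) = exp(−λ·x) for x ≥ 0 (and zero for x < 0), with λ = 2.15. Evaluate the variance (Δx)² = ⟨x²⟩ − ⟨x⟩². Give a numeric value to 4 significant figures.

Compute ⟨x⟩ and ⟨x²⟩ separately, then (Δx)² = ⟨x²⟩ − ⟨x⟩².
Every integrand reduces to terms xʲ·e^(−2λx) on [0, ∞); use ∫₀^∞ xʲ·e^(−2λx) dx = j!/(2λ)^(j+1).
Normalization: ∫|u|² dx = 0.23256.
⟨x⟩ = 0.23256 and ⟨x²⟩ = 0.10817.
(Δx)² = 0.10817 − (0.23256)² = 0.054083.

0.05408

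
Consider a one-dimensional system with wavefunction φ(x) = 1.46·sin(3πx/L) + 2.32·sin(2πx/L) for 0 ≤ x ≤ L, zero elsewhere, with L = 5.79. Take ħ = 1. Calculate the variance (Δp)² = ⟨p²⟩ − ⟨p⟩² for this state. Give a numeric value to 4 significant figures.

Compute ⟨p⟩ and ⟨p²⟩ separately; (Δp)² = ⟨p²⟩ − ⟨p⟩².
d²/dx² sin(jπx/L) = −(jπ/L)²·sin(jπx/L); on 0 ≤ x ≤ L, ∫sin²(jπx/L) dx = L/2 and ∫sin(jπx/L)·sin(lπx/L) dx = 0 for j ≠ l, so only diagonal terms survive in ∫|φ|² and ∫φ·φ″; ∫φ·φ′ dx = [φ²/2] between the walls = 0.
Normalization: ∫|φ|² dx = 21.753.
⟨p⟩ = 0.0000 and ⟨p²⟩ = 1.5952.
(Δp)² = 1.5952 − (0.0000)² = 1.5952.

1.595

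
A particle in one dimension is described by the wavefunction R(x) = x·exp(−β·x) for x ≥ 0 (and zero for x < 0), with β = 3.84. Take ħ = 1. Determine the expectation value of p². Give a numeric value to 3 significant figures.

p² R = −ħ² d²R/dx²; ⟨p²⟩ = −ħ² ∫ R*·R'' dx / ∫|R|² dx.
Differentiate x·exp(−β·x) with the product rule; every integrand then reduces to terms xʲ·e^(−2βx) on [0, ∞), with ∫₀^∞ xʲ·e^(−2βx) dx = j!/(2β)^(j+1).
State is unnormalized: ∫|R|² dx = 0.0044152, and ∫R*·(−ħ² R'') dx = 0.065104, so ⟨p²⟩ = 0.065104 / 0.0044152.
⟨p²⟩ = 14.746.

14.7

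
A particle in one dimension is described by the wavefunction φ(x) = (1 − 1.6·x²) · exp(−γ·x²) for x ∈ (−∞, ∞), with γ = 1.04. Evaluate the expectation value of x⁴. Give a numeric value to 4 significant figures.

⟨x⁴⟩ = ∫ x⁴·|φ|² dx / ∫|φ|² dx (integrals over the domain).
Expand each integrand as polynomial × e^(−2γx²) and use ∫x^(2j)·e^(−2γx²) dx = (2j−1)!!/(4γ)^j · √(π/(2γ)), odd powers → 0; here √(π/(2γ)) = 1.2290.
State is unnormalized: ∫|φ|² dx = 0.82901, and ∫φ*·x⁴·φ dx = 0.49669, so ⟨x⁴⟩ = 0.49669 / 0.82901.
⟨x⁴⟩ = 0.59914.

0.5991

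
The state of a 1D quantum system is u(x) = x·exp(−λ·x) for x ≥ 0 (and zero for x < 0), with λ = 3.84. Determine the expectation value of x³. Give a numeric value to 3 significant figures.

⟨x³⟩ = ∫ x³·|u|² dx / ∫|u|² dx (integrals over the domain).
Every integrand reduces to terms xʲ·e^(−2λx) on [0, ∞); use ∫₀^∞ xʲ·e^(−2λx) dx = j!/(2λ)^(j+1).
State is unnormalized: ∫|u|² dx = 0.0044152, and ∫u*·x³·u dx = 0.00058481, so ⟨x³⟩ = 0.00058481 / 0.0044152.
⟨x³⟩ = 0.13245.

0.132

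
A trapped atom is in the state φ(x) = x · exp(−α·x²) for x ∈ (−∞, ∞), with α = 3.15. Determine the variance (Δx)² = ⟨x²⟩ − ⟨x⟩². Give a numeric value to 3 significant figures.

Compute ⟨x⟩ and ⟨x²⟩ separately, then (Δx)² = ⟨x²⟩ − ⟨x⟩².
Expand each integrand as polynomial × e^(−2αx²) and use ∫x^(2j)·e^(−2αx²) dx = (2j−1)!!/(4α)^j · √(π/(2α)), odd powers → 0; here √(π/(2α)) = 0.70616.
Normalization: ∫|φ|² dx = 0.056045.
⟨x⟩ = 0.0000 and ⟨x²⟩ = 0.23810.
(Δx)² = 0.23810 − (0.0000)² = 0.23810.

0.238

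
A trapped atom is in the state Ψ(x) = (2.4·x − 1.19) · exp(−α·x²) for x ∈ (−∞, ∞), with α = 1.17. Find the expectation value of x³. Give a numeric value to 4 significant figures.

⟨x³⟩ = ∫ x³·|Ψ|² dx / ∫|Ψ|² dx (integrals over the domain).
Expand each integrand as polynomial × e^(−2αx²) and use ∫x^(2j)·e^(−2αx²) dx = (2j−1)!!/(4α)^j · √(π/(2α)), odd powers → 0; here √(π/(2α)) = 1.1587.
State is unnormalized: ∫|Ψ|² dx = 3.0669, and ∫Ψ*·x³·Ψ dx = -0.90654, so ⟨x³⟩ = -0.90654 / 3.0669.
⟨x³⟩ = -0.29559.

-0.2956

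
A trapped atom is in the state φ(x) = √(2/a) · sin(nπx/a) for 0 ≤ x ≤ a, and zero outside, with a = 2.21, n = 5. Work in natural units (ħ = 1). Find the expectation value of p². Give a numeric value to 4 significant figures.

50.52

p² φ = −ħ² d²φ/dx²; ⟨p²⟩ = −ħ² ∫ φ*·φ'' dx.
d/dx sin(nπx/a) = (nπ/a)·cos(nπx/a) and d²/dx² sin(nπx/a) = −(nπ/a)²·sin(nπx/a); on 0 ≤ x ≤ a, ∫sin²(nπx/a) dx = a/2 and ∫sin(nπx/a)·cos(nπx/a) dx = 0.
⟨p²⟩ = 50.519.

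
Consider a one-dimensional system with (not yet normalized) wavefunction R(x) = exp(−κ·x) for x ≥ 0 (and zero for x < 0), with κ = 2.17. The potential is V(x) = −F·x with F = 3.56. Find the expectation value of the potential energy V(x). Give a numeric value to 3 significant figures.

⟨V⟩ = ∫ V(x)·|R|² dx / ∫|R|² dx.
Every integrand reduces to terms xʲ·e^(−2κx) on [0, ∞); use ∫₀^∞ xʲ·e^(−2κx) dx = j!/(2κ)^(j+1).
State is unnormalized: ∫|R|² dx = 0.23041, and ∫R*·V(x)·R dx = -0.18900, so ⟨V⟩ = -0.18900 / 0.23041.
⟨V⟩ = -0.82028.

-0.820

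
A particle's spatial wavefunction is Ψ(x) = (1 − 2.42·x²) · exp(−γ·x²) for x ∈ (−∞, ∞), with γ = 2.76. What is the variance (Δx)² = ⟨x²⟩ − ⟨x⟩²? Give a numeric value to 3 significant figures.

Compute ⟨x⟩ and ⟨x²⟩ separately, then (Δx)² = ⟨x²⟩ − ⟨x⟩².
Expand each integrand as polynomial × e^(−2γx²) and use ∫x^(2j)·e^(−2γx²) dx = (2j−1)!!/(4γ)^j · √(π/(2γ)), odd powers → 0; here √(π/(2γ)) = 0.75441.
Normalization: ∫|Ψ|² dx = 0.53242.
⟨x⟩ = 0.0000 and ⟨x²⟩ = 0.052048.
(Δx)² = 0.052048 − (0.0000)² = 0.052048.

0.0520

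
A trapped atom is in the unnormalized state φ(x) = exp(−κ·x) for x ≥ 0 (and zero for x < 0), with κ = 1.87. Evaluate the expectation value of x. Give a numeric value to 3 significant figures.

⟨x⟩ = ∫ x·|φ|² dx / ∫|φ|² dx (integrals over the domain).
Every integrand reduces to terms xʲ·e^(−2κx) on [0, ∞); use ∫₀^∞ xʲ·e^(−2κx) dx = j!/(2κ)^(j+1).
State is unnormalized: ∫|φ|² dx = 0.26738, and ∫φ*·x·φ dx = 0.071492, so ⟨x⟩ = 0.071492 / 0.26738.
⟨x⟩ = 0.26738.

0.267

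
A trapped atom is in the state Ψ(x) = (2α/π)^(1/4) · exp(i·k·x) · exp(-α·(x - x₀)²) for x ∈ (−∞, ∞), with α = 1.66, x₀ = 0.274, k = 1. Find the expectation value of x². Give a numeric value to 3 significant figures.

⟨x²⟩ = ∫ x²·|Ψ|² dx (integrals over the domain).
Gaussian moments (u = x − x₀): ∫u^(2j)·e^(−2αu²) du = (2j−1)!!/(4α)^j · √(π/(2α)), odd powers integrate to 0; here √(π/(2α)) = 0.97276.
⟨x²⟩ = 0.22568.

0.226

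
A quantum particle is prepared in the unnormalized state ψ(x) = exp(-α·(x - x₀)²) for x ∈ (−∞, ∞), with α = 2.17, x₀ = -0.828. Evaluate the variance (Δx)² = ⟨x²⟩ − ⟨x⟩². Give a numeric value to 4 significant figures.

0.1152

Compute ⟨x⟩ and ⟨x²⟩ separately, then (Δx)² = ⟨x²⟩ − ⟨x⟩².
Gaussian moments (u = x − x₀): ∫u^(2j)·e^(−2αu²) du = (2j−1)!!/(4α)^j · √(π/(2α)), odd powers integrate to 0; here √(π/(2α)) = 0.85081.
Normalization: ∫|ψ|² dx = 0.85081.
⟨x⟩ = -0.82800 and ⟨x²⟩ = 0.80079.
(Δx)² = 0.80079 − (-0.82800)² = 0.11521.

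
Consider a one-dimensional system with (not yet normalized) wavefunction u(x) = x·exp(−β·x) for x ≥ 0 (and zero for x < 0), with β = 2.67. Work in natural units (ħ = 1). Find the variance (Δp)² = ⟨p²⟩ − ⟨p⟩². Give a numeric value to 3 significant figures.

Compute ⟨p⟩ and ⟨p²⟩ separately; (Δp)² = ⟨p²⟩ − ⟨p⟩².
Differentiate x·exp(−β·x) with the product rule; every integrand then reduces to terms xʲ·e^(−2βx) on [0, ∞), with ∫₀^∞ xʲ·e^(−2βx) dx = j!/(2β)^(j+1).
Normalization: ∫|u|² dx = 0.013134.
⟨p⟩ = 0.0000 and ⟨p²⟩ = 7.1289.
(Δp)² = 7.1289 − (0.0000)² = 7.1289.

7.13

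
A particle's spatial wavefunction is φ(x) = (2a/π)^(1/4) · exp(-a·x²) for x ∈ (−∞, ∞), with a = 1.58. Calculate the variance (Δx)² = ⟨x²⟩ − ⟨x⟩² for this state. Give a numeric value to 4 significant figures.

0.1582

Compute ⟨x⟩ and ⟨x²⟩ separately, then (Δx)² = ⟨x²⟩ − ⟨x⟩².
Gaussian moments: ∫x^(2j)·e^(−2ax²) dx = (2j−1)!!/(4a)^j · √(π/(2a)), odd powers integrate to 0; here √(π/(2a)) = 0.99708.
⟨x⟩ = 0.0000 and ⟨x²⟩ = 0.15823.
(Δx)² = 0.15823 − (0.0000)² = 0.15823.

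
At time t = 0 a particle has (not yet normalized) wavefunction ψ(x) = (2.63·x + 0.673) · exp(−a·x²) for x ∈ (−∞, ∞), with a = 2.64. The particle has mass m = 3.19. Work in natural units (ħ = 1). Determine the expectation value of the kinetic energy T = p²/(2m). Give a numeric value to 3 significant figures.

0.903

T = −(ħ²/2m) d²/dx², so ⟨T⟩ = −(ħ²/2m) ∫ ψ*·ψ'' dx / ∫|ψ|² dx; with m = 3.19.
Expand each integrand as polynomial × e^(−2ax²) and use ∫x^(2j)·e^(−2ax²) dx = (2j−1)!!/(4a)^j · √(π/(2a)), odd powers → 0; here √(π/(2a)) = 0.77136. Differentiate with the product rule, d/dx e^(−ax²) = −2ax·e^(−ax²).
State is unnormalized: ∫|ψ|² dx = 0.85462, and ∫ψ*·(−ħ²/2m · ψ'') dx = 0.77177, so ⟨T⟩ = 0.77177 / 0.85462.
⟨T⟩ = 0.90306.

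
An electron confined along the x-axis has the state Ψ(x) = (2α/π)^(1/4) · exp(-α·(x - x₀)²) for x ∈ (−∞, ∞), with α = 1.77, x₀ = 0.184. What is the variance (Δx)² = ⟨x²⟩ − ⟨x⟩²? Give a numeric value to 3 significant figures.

Compute ⟨x⟩ and ⟨x²⟩ separately, then (Δx)² = ⟨x²⟩ − ⟨x⟩².
Gaussian moments (u = x − x₀): ∫u^(2j)·e^(−2αu²) du = (2j−1)!!/(4α)^j · √(π/(2α)), odd powers integrate to 0; here √(π/(2α)) = 0.94205.
⟨x⟩ = 0.18400 and ⟨x²⟩ = 0.17510.
(Δx)² = 0.17510 − (0.18400)² = 0.14124.

0.141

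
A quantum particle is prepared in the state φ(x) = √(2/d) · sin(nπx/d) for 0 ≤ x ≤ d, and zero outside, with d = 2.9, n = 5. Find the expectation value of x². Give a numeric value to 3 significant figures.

2.79

⟨x²⟩ = ∫ x²·|φ|² dx (integrals over the domain).
With sin²θ = (1 − cos2θ)/2 on 0 ≤ x ≤ d: ∫sin²(nπx/d) dx = d/2, ∫x·sin²(nπx/d) dx = d²/4, ∫x²·sin²(nπx/d) dx = d³·(1/6 − 1/(4n²π²)); higher powers xᵏ the same way, integrating xᵏ·cos(2nπx/d) by parts.
⟨x²⟩ = 2.7863.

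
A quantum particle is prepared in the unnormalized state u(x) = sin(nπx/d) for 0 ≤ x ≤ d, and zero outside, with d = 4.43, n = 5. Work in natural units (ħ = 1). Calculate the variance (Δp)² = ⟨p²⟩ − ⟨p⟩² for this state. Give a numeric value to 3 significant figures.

Compute ⟨p⟩ and ⟨p²⟩ separately; (Δp)² = ⟨p²⟩ − ⟨p⟩².
d/dx sin(nπx/d) = (nπ/d)·cos(nπx/d) and d²/dx² sin(nπx/d) = −(nπ/d)²·sin(nπx/d); on 0 ≤ x ≤ d, ∫sin²(nπx/d) dx = d/2 and ∫sin(nπx/d)·cos(nπx/d) dx = 0.
Normalization: ∫|u|² dx = 2.2150.
⟨p⟩ = 0.0000 and ⟨p²⟩ = 12.573.
(Δp)² = 12.573 − (0.0000)² = 12.573.

12.6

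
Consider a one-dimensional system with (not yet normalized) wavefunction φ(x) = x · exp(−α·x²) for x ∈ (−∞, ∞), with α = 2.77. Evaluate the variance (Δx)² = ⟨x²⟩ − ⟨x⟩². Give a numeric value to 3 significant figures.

Compute ⟨x⟩ and ⟨x²⟩ separately, then (Δx)² = ⟨x²⟩ − ⟨x⟩².
Expand each integrand as polynomial × e^(−2αx²) and use ∫x^(2j)·e^(−2αx²) dx = (2j−1)!!/(4α)^j · √(π/(2α)), odd powers → 0; here √(π/(2α)) = 0.75304.
Normalization: ∫|φ|² dx = 0.067964.
⟨x⟩ = 0.0000 and ⟨x²⟩ = 0.27076.
(Δx)² = 0.27076 − (0.0000)² = 0.27076.

0.271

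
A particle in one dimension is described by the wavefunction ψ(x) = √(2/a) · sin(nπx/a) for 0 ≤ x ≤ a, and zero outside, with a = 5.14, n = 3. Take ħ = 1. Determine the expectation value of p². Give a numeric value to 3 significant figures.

3.36

p² ψ = −ħ² d²ψ/dx²; ⟨p²⟩ = −ħ² ∫ ψ*·ψ'' dx.
d/dx sin(nπx/a) = (nπ/a)·cos(nπx/a) and d²/dx² sin(nπx/a) = −(nπ/a)²·sin(nπx/a); on 0 ≤ x ≤ a, ∫sin²(nπx/a) dx = a/2 and ∫sin(nπx/a)·cos(nπx/a) dx = 0.
⟨p²⟩ = 3.3621.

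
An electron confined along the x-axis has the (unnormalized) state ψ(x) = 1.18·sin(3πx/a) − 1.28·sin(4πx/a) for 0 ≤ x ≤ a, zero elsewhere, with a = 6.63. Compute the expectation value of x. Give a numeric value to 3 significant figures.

⟨x⟩ = ∫ x·|ψ|² dx / ∫|ψ|² dx (integrals over the domain).
On 0 ≤ x ≤ a (j ≠ l): ∫sin²(jπx/a) dx = a/2, ∫sin(jπx/a)·sin(lπx/a) dx = 0; diagonal moments ∫x·sin²(jπx/a) dx = a²/4, ∫x²·sin²(jπx/a) dx = a³·(1/6 − 1/(4j²π²)); cross terms ∫x·sin(jπx/a)·sin(lπx/a) dx = 0 for j + l even and −4jla²/(π²(j² − l²)²) for j + l odd, ∫x²·sin(jπx/a)·sin(lπx/a) dx = (−1)^(j+l)·4jla³/(π²(j² − l²)²); higher powers the same way via product-to-sum and parts.
State is unnormalized: ∫|ψ|² dx = 10.047, and ∫ψ*·x·ψ dx = 46.486, so ⟨x⟩ = 46.486 / 10.047.
⟨x⟩ = 4.6268.

4.63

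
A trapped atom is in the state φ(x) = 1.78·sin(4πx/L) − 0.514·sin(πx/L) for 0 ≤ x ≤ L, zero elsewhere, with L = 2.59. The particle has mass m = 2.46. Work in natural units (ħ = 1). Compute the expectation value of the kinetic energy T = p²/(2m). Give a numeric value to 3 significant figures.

4.44

T = −(ħ²/2m) d²/dx², so ⟨T⟩ = −(ħ²/2m) ∫ φ*·φ'' dx / ∫|φ|² dx; with m = 2.46.
d²/dx² sin(jπx/L) = −(jπ/L)²·sin(jπx/L); on 0 ≤ x ≤ L, ∫sin²(jπx/L) dx = L/2 and ∫sin(jπx/L)·sin(lπx/L) dx = 0 for j ≠ l, so only diagonal terms survive in ∫|φ|² and ∫φ·φ″; ∫φ·φ′ dx = [φ²/2] between the walls = 0.
State is unnormalized: ∫|φ|² dx = 4.4452, and ∫φ*·(−ħ²/2m · φ'') dx = 19.734, so ⟨T⟩ = 19.734 / 4.4452.
⟨T⟩ = 4.4395.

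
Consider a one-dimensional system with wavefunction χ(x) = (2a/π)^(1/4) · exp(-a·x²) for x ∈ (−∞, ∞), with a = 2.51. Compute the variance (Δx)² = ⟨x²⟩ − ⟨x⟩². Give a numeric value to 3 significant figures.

0.0996

Compute ⟨x⟩ and ⟨x²⟩ separately, then (Δx)² = ⟨x²⟩ − ⟨x⟩².
Gaussian moments: ∫x^(2j)·e^(−2ax²) dx = (2j−1)!!/(4a)^j · √(π/(2a)), odd powers integrate to 0; here √(π/(2a)) = 0.79108.
⟨x⟩ = 0.0000 and ⟨x²⟩ = 0.099602.
(Δx)² = 0.099602 − (0.0000)² = 0.099602.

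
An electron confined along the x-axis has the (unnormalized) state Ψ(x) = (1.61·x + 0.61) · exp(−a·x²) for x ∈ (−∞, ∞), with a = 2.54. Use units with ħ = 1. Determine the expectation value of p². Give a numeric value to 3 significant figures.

p² Ψ = −ħ² d²Ψ/dx²; ⟨p²⟩ = −ħ² ∫ Ψ*·Ψ'' dx / ∫|Ψ|² dx.
Expand each integrand as polynomial × e^(−2ax²) and use ∫x^(2j)·e^(−2ax²) dx = (2j−1)!!/(4a)^j · √(π/(2a)), odd powers → 0; here √(π/(2a)) = 0.78640. Differentiate with the product rule, d/dx e^(−ax²) = −2ax·e^(−ax²).
State is unnormalized: ∫|Ψ|² dx = 0.49325, and ∫Ψ*·(−ħ² Ψ'') dx = 2.2721, so ⟨p²⟩ = 2.2721 / 0.49325.
⟨p²⟩ = 4.6063.

4.61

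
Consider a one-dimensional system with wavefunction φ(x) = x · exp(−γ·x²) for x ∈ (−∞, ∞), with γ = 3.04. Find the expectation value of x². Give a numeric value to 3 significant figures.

⟨x²⟩ = ∫ x²·|φ|² dx / ∫|φ|² dx (integrals over the domain).
Expand each integrand as polynomial × e^(−2γx²) and use ∫x^(2j)·e^(−2γx²) dx = (2j−1)!!/(4γ)^j · √(π/(2γ)), odd powers → 0; here √(π/(2γ)) = 0.71882.
State is unnormalized: ∫|φ|² dx = 0.059114, and ∫φ*·x²·φ dx = 0.014584, so ⟨x²⟩ = 0.014584 / 0.059114.
⟨x²⟩ = 0.24671.

0.247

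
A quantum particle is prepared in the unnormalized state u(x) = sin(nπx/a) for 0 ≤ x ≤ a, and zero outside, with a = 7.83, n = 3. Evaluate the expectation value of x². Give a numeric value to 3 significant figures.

⟨x²⟩ = ∫ x²·|u|² dx / ∫|u|² dx (integrals over the domain).
With sin²θ = (1 − cos2θ)/2 on 0 ≤ x ≤ a: ∫sin²(nπx/a) dx = a/2, ∫x·sin²(nπx/a) dx = a²/4, ∫x²·sin²(nπx/a) dx = a³·(1/6 − 1/(4n²π²)); higher powers xᵏ the same way, integrating xᵏ·cos(2nπx/a) by parts.
State is unnormalized: ∫|u|² dx = 3.9150, and ∫u*·x²·u dx = 78.657, so ⟨x²⟩ = 78.657 / 3.9150.
⟨x²⟩ = 20.091.

20.1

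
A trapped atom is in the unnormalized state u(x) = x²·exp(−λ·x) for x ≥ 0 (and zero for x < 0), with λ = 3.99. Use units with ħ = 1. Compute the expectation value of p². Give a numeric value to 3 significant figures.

p² u = −ħ² d²u/dx²; ⟨p²⟩ = −ħ² ∫ u*·u'' dx / ∫|u|² dx.
Differentiate x²·exp(−λ·x) with the product rule; every integrand then reduces to terms xʲ·e^(−2λx) on [0, ∞), with ∫₀^∞ xʲ·e^(−2λx) dx = j!/(2λ)^(j+1).
State is unnormalized: ∫|u|² dx = 0.00074165, and ∫u*·(−ħ² u'') dx = 0.0039357, so ⟨p²⟩ = 0.0039357 / 0.00074165.
⟨p²⟩ = 5.3067.

5.31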